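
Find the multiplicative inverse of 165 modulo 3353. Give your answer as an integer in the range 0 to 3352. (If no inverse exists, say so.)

Run Euclid on (3353, 165):
3353 = 20×165 + 53
165 = 3×53 + 6
53 = 8×6 + 5
6 = 1×5 + 1
5 = 5×1 + 0
Since gcd(165, 3353) = 1, back-substitute to write 1 as a combination:
1 = 6 − 5
1 = −53 + 9·6
1 = 9·165 − 28·53
1 = −28·3353 + 569·165
So 165·569 ≡ 1 (mod 3353).

569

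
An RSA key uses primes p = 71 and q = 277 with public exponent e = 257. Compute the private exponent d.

φ(n) = (p−1)(q−1) = 70·276 = 19320.
Need d with 257·d ≡ 1 (mod 19320). Apply the extended Euclidean algorithm:
19320 = 75·257 + 45
257 = 5·45 + 32
45 = 1·32 + 13
32 = 2·13 + 6
13 = 2·6 + 1
6 = 6·1 + 0
Back-substitute:
1 = 13 − 2·6
1 = −2·32 + 5·13
1 = 5·45 − 7·32
1 = −7·257 + 40·45
1 = 40·19320 − 3007·257
So 257·(-3007) ≡ 1 (mod 19320), hence d ≡ -3007 ≡ 16313 (mod 19320).

16313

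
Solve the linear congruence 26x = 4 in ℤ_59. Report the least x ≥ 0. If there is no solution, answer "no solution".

First find gcd(26, 59):
59 = 2·26 + 7
26 = 3·7 + 5
7 = 1·5 + 2
5 = 2·2 + 1
2 = 2·1 + 0
gcd = 1, so a unique solution mod 59 exists.
Back-substitute for the Bézout coefficients:
1 = 5 − 2·2
1 = −2·7 + 3·5
1 = 3·26 − 11·7
1 = −11·59 + 25·26
So 26·(25) ≡ 1 (mod 59), giving 26⁻¹ ≡ 25.
x ≡ 26⁻¹·4 ≡ 25·4 ≡ 41 (mod 59).

41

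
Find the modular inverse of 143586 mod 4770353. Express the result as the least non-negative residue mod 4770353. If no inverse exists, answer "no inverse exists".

gcd(4770353, 143586) by repeated division:
4770353 = 33*143586 + 32015
143586 = 4*32015 + 15526
32015 = 2*15526 + 963
15526 = 16*963 + 118
963 = 8*118 + 19
118 = 6*19 + 4
19 = 4*4 + 3
4 = 1*3 + 1
3 = 3*1 + 0
The gcd is 1. Working backward:
1 = 4 − 3
1 = −19 + 5·4
1 = 5·118 − 31·19
1 = −31·963 + 253·118
1 = 253·15526 − 4079·963
1 = −4079·32015 + 8411·15526
1 = 8411·143586 − 37723·32015
1 = −37723·4770353 + 1253270·143586
So 143586·1253270 ≡ 1 (mod 4770353).

1253270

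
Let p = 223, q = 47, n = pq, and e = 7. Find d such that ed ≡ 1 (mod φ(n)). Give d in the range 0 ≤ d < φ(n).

φ(n) = (p−1)(q−1) = 222·46 = 10212.
Need d with 7·d ≡ 1 (mod 10212). Apply the extended Euclidean algorithm:
10212 = 1458·7 + 6
7 = 1·6 + 1
6 = 6·1 + 0
Back-substitute:
1 = 7 − 6
1 = −10212 + 1459·7
So 7·1459 ≡ 1 (mod 10212), hence d = 1459.

1459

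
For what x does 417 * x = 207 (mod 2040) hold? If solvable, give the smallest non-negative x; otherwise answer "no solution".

431

First find gcd(417, 2040):
2040 = 4·417 + 372
417 = 1·372 + 45
372 = 8·45 + 12
45 = 3·12 + 9
12 = 1·9 + 3
9 = 3·3 + 0
gcd = 3 and 3 | 207, so solutions exist. Divide through by 3: 139x ≡ 69 (mod 680).
Now find 139⁻¹ mod 680:
680 = 4·139 + 124
139 = 1·124 + 15
124 = 8·15 + 4
15 = 3·4 + 3
4 = 1·3 + 1
3 = 3·1 + 0
Back-substitute:
1 = 4 − 3
1 = −15 + 4·4
1 = 4·124 − 33·15
1 = −33·139 + 37·124
1 = 37·680 − 181·139
So 139·(-181) ≡ 1 (mod 680), i.e. 139⁻¹ ≡ 499.
Then x ≡ 499·69 ≡ 431 (mod 680); the smallest non-negative solution is x = 431.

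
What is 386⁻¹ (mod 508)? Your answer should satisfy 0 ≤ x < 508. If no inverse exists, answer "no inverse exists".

Euclidean algorithm on 508, 386:
508 = 1*386 + 122
386 = 3*122 + 20
122 = 6*20 + 2
20 = 10*2 + 0
Since gcd = 2 > 1, 386 is not a unit mod 508.

no inverse exists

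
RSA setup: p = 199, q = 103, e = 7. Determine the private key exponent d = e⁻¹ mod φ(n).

17311

φ(n) = (p−1)(q−1) = 198·102 = 20196.
Need d with 7·d ≡ 1 (mod 20196). Apply the extended Euclidean algorithm:
20196 = 2885×7 + 1
7 = 7×1 + 0
Back-substitute:
1 = 20196 − 2885·7
So 7·(-2885) ≡ 1 (mod 20196), hence d ≡ -2885 ≡ 17311 (mod 20196).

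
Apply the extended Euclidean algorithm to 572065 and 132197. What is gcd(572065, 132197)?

Euclidean algorithm:
572065 = 4×132197 + 43277
132197 = 3×43277 + 2366
43277 = 18×2366 + 689
2366 = 3×689 + 299
689 = 2×299 + 91
299 = 3×91 + 26
91 = 3×26 + 13
26 = 2×13 + 0
gcd(572065, 132197) = 13.
Back-substituting:
13 = 91 − 3·26
13 = −3·299 + 10·91
13 = 10·689 − 23·299
13 = −23·2366 + 79·689
13 = 79·43277 − 1445·2366
13 = −1445·132197 + 4414·43277
13 = 4414·572065 − 19101·132197
So 13 = (4414)·572065 + (-19101)·132197.

13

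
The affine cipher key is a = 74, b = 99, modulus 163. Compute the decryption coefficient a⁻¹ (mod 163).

Apply the Euclidean algorithm to 163 and 74:
163 = 2*74 + 15
74 = 4*15 + 14
15 = 1*14 + 1
14 = 14*1 + 0
Since gcd(74, 163) = 1, back-substitute to write 1 as a combination:
1 = 15 − 14
1 = −74 + 5·15
1 = 5·163 − 11·74
Hence 74⁻¹ ≡ -11 ≡ 152 (mod 163).

152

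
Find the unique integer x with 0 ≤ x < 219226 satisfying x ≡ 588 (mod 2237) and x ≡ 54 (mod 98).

148230

Write x = 588 + 2237·k. Then 2237·k ≡ 54 − 588 ≡ 54 (mod 98).
Need 2237⁻¹ mod 98. Extended Euclid on (98, 81):
98 = 1×81 + 17
81 = 4×17 + 13
17 = 1×13 + 4
13 = 3×4 + 1
4 = 4×1 + 0
Back-substitute:
1 = 13 − 3·4
1 = −3·17 + 4·13
1 = 4·81 − 19·17
1 = −19·98 + 23·81
2237⁻¹ ≡ 23 (mod 98), so k ≡ 23·54 ≡ 66 (mod 98).
x = 588 + 2237·66 = 148230.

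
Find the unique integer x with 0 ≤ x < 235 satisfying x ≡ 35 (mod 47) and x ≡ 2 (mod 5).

Write x = 35 + 47·k. Then 47·k ≡ 2 − 35 ≡ 2 (mod 5).
Need 47⁻¹ mod 5. Extended Euclid on (5, 2):
5 = 2·2 + 1
2 = 2·1 + 0
Back-substitute:
1 = 5 − 2·2
47⁻¹ ≡ 3 (mod 5), so k ≡ 3·2 ≡ 1 (mod 5).
x = 35 + 47·1 = 82.

82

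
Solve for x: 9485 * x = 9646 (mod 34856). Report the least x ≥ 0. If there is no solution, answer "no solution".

First find gcd(9485, 34856):
34856 = 3·9485 + 6401
9485 = 1·6401 + 3084
6401 = 2·3084 + 233
3084 = 13·233 + 55
233 = 4·55 + 13
55 = 4·13 + 3
13 = 4·3 + 1
3 = 3·1 + 0
gcd = 1, so a unique solution mod 34856 exists.
Back-substitute for the Bézout coefficients:
1 = 13 − 4·3
1 = −4·55 + 17·13
1 = 17·233 − 72·55
1 = −72·3084 + 953·233
1 = 953·6401 − 1978·3084
1 = −1978·9485 + 2931·6401
1 = 2931·34856 − 10771·9485
So 9485·(-10771) ≡ 1 (mod 34856), giving 9485⁻¹ ≡ 24085.
x ≡ 9485⁻¹·9646 ≡ 24085·9646 ≡ 8670 (mod 34856).

8670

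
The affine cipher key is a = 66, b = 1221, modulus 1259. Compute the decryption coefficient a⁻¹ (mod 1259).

248

Run Euclid on (1259, 66):
1259 = 19×66 + 5
66 = 13×5 + 1
5 = 5×1 + 0
gcd = 1, so the inverse exists. Back-substitute:
1 = 66 − 13·5
1 = −13·1259 + 248·66
So 66·248 ≡ 1 (mod 1259).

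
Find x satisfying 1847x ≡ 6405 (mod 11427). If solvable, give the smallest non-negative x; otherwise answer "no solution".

7341

First find gcd(1847, 11427):
11427 = 6×1847 + 345
1847 = 5×345 + 122
345 = 2×122 + 101
122 = 1×101 + 21
101 = 4×21 + 17
21 = 1×17 + 4
17 = 4×4 + 1
4 = 4×1 + 0
gcd = 1, so a unique solution mod 11427 exists.
Back-substitute for the Bézout coefficients:
1 = 17 − 4·4
1 = −4·21 + 5·17
1 = 5·101 − 24·21
1 = −24·122 + 29·101
1 = 29·345 − 82·122
1 = −82·1847 + 439·345
1 = 439·11427 − 2716·1847
So 1847·(-2716) ≡ 1 (mod 11427), giving 1847⁻¹ ≡ 8711.
x ≡ 1847⁻¹·6405 ≡ 8711·6405 ≡ 7341 (mod 11427).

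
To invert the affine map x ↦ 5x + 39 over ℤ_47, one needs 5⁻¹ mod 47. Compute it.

19

Extended Euclidean algorithm:
47 = 9*5 + 2
5 = 2*2 + 1
2 = 2*1 + 0
Since gcd(5, 47) = 1, back-substitute to write 1 as a combination:
1 = 5 − 2·2
1 = −2·47 + 19·5
So 5·19 ≡ 1 (mod 47).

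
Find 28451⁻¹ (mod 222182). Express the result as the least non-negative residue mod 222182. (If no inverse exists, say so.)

51635

Extended Euclidean algorithm:
222182 = 7×28451 + 23025
28451 = 1×23025 + 5426
23025 = 4×5426 + 1321
5426 = 4×1321 + 142
1321 = 9×142 + 43
142 = 3×43 + 13
43 = 3×13 + 4
13 = 3×4 + 1
4 = 4×1 + 0
The gcd is 1. Working backward:
1 = 13 − 3·4
1 = −3·43 + 10·13
1 = 10·142 − 33·43
1 = −33·1321 + 307·142
1 = 307·5426 − 1261·1321
1 = −1261·23025 + 5351·5426
1 = 5351·28451 − 6612·23025
1 = −6612·222182 + 51635·28451
So 28451·51635 ≡ 1 (mod 222182).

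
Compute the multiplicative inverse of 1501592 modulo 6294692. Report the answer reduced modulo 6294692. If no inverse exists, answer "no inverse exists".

no inverse exists

Compute gcd(1501592, 6294692):
6294692 = 4*1501592 + 288324
1501592 = 5*288324 + 59972
288324 = 4*59972 + 48436
59972 = 1*48436 + 11536
48436 = 4*11536 + 2292
11536 = 5*2292 + 76
2292 = 30*76 + 12
76 = 6*12 + 4
12 = 3*4 + 0
The gcd is 4, not 1, hence no inverse exists.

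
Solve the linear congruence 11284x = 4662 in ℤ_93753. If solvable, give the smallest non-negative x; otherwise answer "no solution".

46179

First find gcd(11284, 93753):
93753 = 8·11284 + 3481
11284 = 3·3481 + 841
3481 = 4·841 + 117
841 = 7·117 + 22
117 = 5·22 + 7
22 = 3·7 + 1
7 = 7·1 + 0
gcd = 1, so a unique solution mod 93753 exists.
Back-substitute for the Bézout coefficients:
1 = 22 − 3·7
1 = −3·117 + 16·22
1 = 16·841 − 115·117
1 = −115·3481 + 476·841
1 = 476·11284 − 1543·3481
1 = −1543·93753 + 12820·11284
So 11284·(12820) ≡ 1 (mod 93753), giving 11284⁻¹ ≡ 12820.
x ≡ 11284⁻¹·4662 ≡ 12820·4662 ≡ 46179 (mod 93753).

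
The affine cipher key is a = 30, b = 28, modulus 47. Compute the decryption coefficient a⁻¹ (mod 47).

11

Extended Euclidean algorithm:
47 = 1·30 + 17
30 = 1·17 + 13
17 = 1·13 + 4
13 = 3·4 + 1
4 = 4·1 + 0
Since gcd(30, 47) = 1, back-substitute to write 1 as a combination:
1 = 13 − 3·4
1 = −3·17 + 4·13
1 = 4·30 − 7·17
1 = −7·47 + 11·30
So 30·11 ≡ 1 (mod 47).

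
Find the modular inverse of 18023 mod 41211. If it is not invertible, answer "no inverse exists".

gcd(41211, 18023) by repeated division:
41211 = 2×18023 + 5165
18023 = 3×5165 + 2528
5165 = 2×2528 + 109
2528 = 23×109 + 21
109 = 5×21 + 4
21 = 5×4 + 1
4 = 4×1 + 0
Since gcd(18023, 41211) = 1, back-substitute to write 1 as a combination:
1 = 21 − 5·4
1 = −5·109 + 26·21
1 = 26·2528 − 603·109
1 = −603·5165 + 1232·2528
1 = 1232·18023 − 4299·5165
1 = −4299·41211 + 9830·18023
So 18023·9830 ≡ 1 (mod 41211).

9830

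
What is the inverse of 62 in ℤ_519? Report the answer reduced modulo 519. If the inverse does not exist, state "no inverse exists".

Run Euclid on (519, 62):
519 = 8×62 + 23
62 = 2×23 + 16
23 = 1×16 + 7
16 = 2×7 + 2
7 = 3×2 + 1
2 = 2×1 + 0
Since gcd(62, 519) = 1, back-substitute to write 1 as a combination:
1 = 7 − 3·2
1 = −3·16 + 7·7
1 = 7·23 − 10·16
1 = −10·62 + 27·23
1 = 27·519 − 226·62
Hence 62⁻¹ ≡ -226 ≡ 293 (mod 519).

293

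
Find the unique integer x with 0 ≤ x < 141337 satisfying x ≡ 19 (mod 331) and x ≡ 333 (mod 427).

19548

Write x = 19 + 331·k. Then 331·k ≡ 333 − 19 ≡ 314 (mod 427).
Need 331⁻¹ mod 427. Extended Euclid on (427, 331):
427 = 1×331 + 96
331 = 3×96 + 43
96 = 2×43 + 10
43 = 4×10 + 3
10 = 3×3 + 1
3 = 3×1 + 0
Back-substitute:
1 = 10 − 3·3
1 = −3·43 + 13·10
1 = 13·96 − 29·43
1 = −29·331 + 100·96
1 = 100·427 − 129·331
331⁻¹ ≡ 298 (mod 427), so k ≡ 298·314 ≡ 59 (mod 427).
x = 19 + 331·59 = 19548.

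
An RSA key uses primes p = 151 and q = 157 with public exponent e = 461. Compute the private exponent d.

2741

φ(n) = (p−1)(q−1) = 150·156 = 23400.
Need d with 461·d ≡ 1 (mod 23400). Apply the extended Euclidean algorithm:
23400 = 50×461 + 350
461 = 1×350 + 111
350 = 3×111 + 17
111 = 6×17 + 9
17 = 1×9 + 8
9 = 1×8 + 1
8 = 8×1 + 0
Back-substitute:
1 = 9 − 8
1 = −17 + 2·9
1 = 2·111 − 13·17
1 = −13·350 + 41·111
1 = 41·461 − 54·350
1 = −54·23400 + 2741·461
So 461·2741 ≡ 1 (mod 23400), hence d = 2741.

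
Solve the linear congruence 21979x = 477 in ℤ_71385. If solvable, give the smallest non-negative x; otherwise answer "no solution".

52713

First find gcd(21979, 71385):
71385 = 3*21979 + 5448
21979 = 4*5448 + 187
5448 = 29*187 + 25
187 = 7*25 + 12
25 = 2*12 + 1
12 = 12*1 + 0
gcd = 1, so a unique solution mod 71385 exists.
Back-substitute for the Bézout coefficients:
1 = 25 − 2·12
1 = −2·187 + 15·25
1 = 15·5448 − 437·187
1 = −437·21979 + 1763·5448
1 = 1763·71385 − 5726·21979
So 21979·(-5726) ≡ 1 (mod 71385), giving 21979⁻¹ ≡ 65659.
x ≡ 21979⁻¹·477 ≡ 65659·477 ≡ 52713 (mod 71385).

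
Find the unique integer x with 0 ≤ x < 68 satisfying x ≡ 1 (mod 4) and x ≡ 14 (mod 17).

65

Write x = 1 + 4·k. Then 4·k ≡ 14 − 1 ≡ 13 (mod 17).
Need 4⁻¹ mod 17. Extended Euclid on (17, 4):
17 = 4*4 + 1
4 = 4*1 + 0
Back-substitute:
1 = 17 − 4·4
4⁻¹ ≡ 13 (mod 17), so k ≡ 13·13 ≡ 16 (mod 17).
x = 1 + 4·16 = 65.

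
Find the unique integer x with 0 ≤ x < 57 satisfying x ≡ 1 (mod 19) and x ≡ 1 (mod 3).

Write x = 1 + 19·k. Then 19·k ≡ 1 − 1 ≡ 0 (mod 3).
Need 19⁻¹ mod 3. Extended Euclid on (3, 1):
3 = 3·1 + 0
19⁻¹ ≡ 1 (mod 3), so k ≡ 1·0 ≡ 0 (mod 3).
x = 1 + 19·0 = 1.

1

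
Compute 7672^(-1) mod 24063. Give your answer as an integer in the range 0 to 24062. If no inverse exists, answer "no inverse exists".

gcd(24063, 7672) by repeated division:
24063 = 3*7672 + 1047
7672 = 7*1047 + 343
1047 = 3*343 + 18
343 = 19*18 + 1
18 = 18*1 + 0
Since gcd(7672, 24063) = 1, back-substitute to write 1 as a combination:
1 = 343 − 19·18
1 = −19·1047 + 58·343
1 = 58·7672 − 425·1047
1 = −425·24063 + 1333·7672
So 7672·1333 ≡ 1 (mod 24063).

1333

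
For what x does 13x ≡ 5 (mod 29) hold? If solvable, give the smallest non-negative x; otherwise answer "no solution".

16

First find gcd(13, 29):
29 = 2×13 + 3
13 = 4×3 + 1
3 = 3×1 + 0
gcd = 1, so a unique solution mod 29 exists.
Back-substitute for the Bézout coefficients:
1 = 13 − 4·3
1 = −4·29 + 9·13
So 13·(9) ≡ 1 (mod 29), giving 13⁻¹ ≡ 9.
x ≡ 13⁻¹·5 ≡ 9·5 ≡ 16 (mod 29).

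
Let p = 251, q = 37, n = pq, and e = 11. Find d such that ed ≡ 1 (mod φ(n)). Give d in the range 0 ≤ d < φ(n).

φ(n) = (p−1)(q−1) = 250·36 = 9000.
Need d with 11·d ≡ 1 (mod 9000). Apply the extended Euclidean algorithm:
9000 = 818*11 + 2
11 = 5*2 + 1
2 = 2*1 + 0
Back-substitute:
1 = 11 − 5·2
1 = −5·9000 + 4091·11
So 11·4091 ≡ 1 (mod 9000), hence d = 4091.

4091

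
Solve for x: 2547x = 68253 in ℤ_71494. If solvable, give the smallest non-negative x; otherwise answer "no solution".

First find gcd(2547, 71494):
71494 = 28·2547 + 178
2547 = 14·178 + 55
178 = 3·55 + 13
55 = 4·13 + 3
13 = 4·3 + 1
3 = 3·1 + 0
gcd = 1, so a unique solution mod 71494 exists.
Back-substitute for the Bézout coefficients:
1 = 13 − 4·3
1 = −4·55 + 17·13
1 = 17·178 − 55·55
1 = −55·2547 + 787·178
1 = 787·71494 − 22091·2547
So 2547·(-22091) ≡ 1 (mod 71494), giving 2547⁻¹ ≡ 49403.
x ≡ 2547⁻¹·68253 ≡ 49403·68253 ≡ 31437 (mod 71494).

31437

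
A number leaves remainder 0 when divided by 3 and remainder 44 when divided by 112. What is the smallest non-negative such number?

156

Write x = 0 + 3·k. Then 3·k ≡ 44 − 0 ≡ 44 (mod 112).
Need 3⁻¹ mod 112. Extended Euclid on (112, 3):
112 = 37*3 + 1
3 = 3*1 + 0
Back-substitute:
1 = 112 − 37·3
3⁻¹ ≡ 75 (mod 112), so k ≡ 75·44 ≡ 52 (mod 112).
x = 0 + 3·52 = 156.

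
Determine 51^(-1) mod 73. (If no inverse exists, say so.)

gcd(73, 51) by repeated division:
73 = 1*51 + 22
51 = 2*22 + 7
22 = 3*7 + 1
7 = 7*1 + 0
Since gcd(51, 73) = 1, back-substitute to write 1 as a combination:
1 = 22 − 3·7
1 = −3·51 + 7·22
1 = 7·73 − 10·51
Hence 51⁻¹ ≡ -10 ≡ 63 (mod 73).

63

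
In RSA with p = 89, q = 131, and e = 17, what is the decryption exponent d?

φ(n) = (p−1)(q−1) = 88·130 = 11440.
Need d with 17·d ≡ 1 (mod 11440). Apply the extended Euclidean algorithm:
11440 = 672*17 + 16
17 = 1*16 + 1
16 = 16*1 + 0
Back-substitute:
1 = 17 − 16
1 = −11440 + 673·17
So 17·673 ≡ 1 (mod 11440), hence d = 673.

673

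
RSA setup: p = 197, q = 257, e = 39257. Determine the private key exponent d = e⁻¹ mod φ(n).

14057

φ(n) = (p−1)(q−1) = 196·256 = 50176.
Need d with 39257·d ≡ 1 (mod 50176). Apply the extended Euclidean algorithm:
50176 = 1·39257 + 10919
39257 = 3·10919 + 6500
10919 = 1·6500 + 4419
6500 = 1·4419 + 2081
4419 = 2·2081 + 257
2081 = 8·257 + 25
257 = 10·25 + 7
25 = 3·7 + 4
7 = 1·4 + 3
4 = 1·3 + 1
3 = 3·1 + 0
Back-substitute:
1 = 4 − 3
1 = −7 + 2·4
1 = 2·25 − 7·7
1 = −7·257 + 72·25
1 = 72·2081 − 583·257
1 = −583·4419 + 1238·2081
1 = 1238·6500 − 1821·4419
1 = −1821·10919 + 3059·6500
1 = 3059·39257 − 10998·10919
1 = −10998·50176 + 14057·39257
So 39257·14057 ≡ 1 (mod 50176), hence d = 14057.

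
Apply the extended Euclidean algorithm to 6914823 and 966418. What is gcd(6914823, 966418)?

1

Euclidean algorithm:
6914823 = 7×966418 + 149897
966418 = 6×149897 + 67036
149897 = 2×67036 + 15825
67036 = 4×15825 + 3736
15825 = 4×3736 + 881
3736 = 4×881 + 212
881 = 4×212 + 33
212 = 6×33 + 14
33 = 2×14 + 5
14 = 2×5 + 4
5 = 1×4 + 1
4 = 4×1 + 0
gcd(6914823, 966418) = 1.
Working backward:
1 = 5 − 4
1 = −14 + 3·5
1 = 3·33 − 7·14
1 = −7·212 + 45·33
1 = 45·881 − 187·212
1 = −187·3736 + 793·881
1 = 793·15825 − 3359·3736
1 = −3359·67036 + 14229·15825
1 = 14229·149897 − 31817·67036
1 = −31817·966418 + 205131·149897
1 = 205131·6914823 − 1467734·966418
So 1 = (205131)·6914823 + (-1467734)·966418.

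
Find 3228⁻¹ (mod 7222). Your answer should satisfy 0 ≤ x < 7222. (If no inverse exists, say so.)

no inverse exists

Euclidean algorithm on 7222, 3228:
7222 = 2*3228 + 766
3228 = 4*766 + 164
766 = 4*164 + 110
164 = 1*110 + 54
110 = 2*54 + 2
54 = 27*2 + 0
Since gcd = 2 > 1, 3228 is not a unit mod 7222.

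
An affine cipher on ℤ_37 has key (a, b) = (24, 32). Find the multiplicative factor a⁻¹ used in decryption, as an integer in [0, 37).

17

Apply the Euclidean algorithm to 37 and 24:
37 = 1*24 + 13
24 = 1*13 + 11
13 = 1*11 + 2
11 = 5*2 + 1
2 = 2*1 + 0
gcd = 1, so the inverse exists. Back-substitute:
1 = 11 − 5·2
1 = −5·13 + 6·11
1 = 6·24 − 11·13
1 = −11·37 + 17·24
So 24·17 ≡ 1 (mod 37).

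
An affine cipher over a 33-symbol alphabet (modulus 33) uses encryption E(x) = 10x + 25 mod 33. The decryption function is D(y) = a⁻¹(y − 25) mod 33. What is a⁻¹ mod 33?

10

Run Euclid on (33, 10):
33 = 3×10 + 3
10 = 3×3 + 1
3 = 3×1 + 0
Since gcd(10, 33) = 1, back-substitute to write 1 as a combination:
1 = 10 − 3·3
1 = −3·33 + 10·10
So 10·10 ≡ 1 (mod 33).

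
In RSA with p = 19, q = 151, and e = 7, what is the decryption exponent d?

1543

φ(n) = (p−1)(q−1) = 18·150 = 2700.
Need d with 7·d ≡ 1 (mod 2700). Apply the extended Euclidean algorithm:
2700 = 385×7 + 5
7 = 1×5 + 2
5 = 2×2 + 1
2 = 2×1 + 0
Back-substitute:
1 = 5 − 2·2
1 = −2·7 + 3·5
1 = 3·2700 − 1157·7
So 7·(-1157) ≡ 1 (mod 2700), hence d ≡ -1157 ≡ 1543 (mod 2700).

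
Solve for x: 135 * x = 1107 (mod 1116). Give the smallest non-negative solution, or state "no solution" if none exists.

33

First find gcd(135, 1116):
1116 = 8·135 + 36
135 = 3·36 + 27
36 = 1·27 + 9
27 = 3·9 + 0
gcd = 9 and 9 | 1107, so solutions exist. Divide through by 9: 15x ≡ 123 (mod 124).
Now find 15⁻¹ mod 124:
124 = 8×15 + 4
15 = 3×4 + 3
4 = 1×3 + 1
3 = 3×1 + 0
Back-substitute:
1 = 4 − 3
1 = −15 + 4·4
1 = 4·124 − 33·15
So 15·(-33) ≡ 1 (mod 124), i.e. 15⁻¹ ≡ 91.
Then x ≡ 91·123 ≡ 33 (mod 124); the smallest non-negative solution is x = 33.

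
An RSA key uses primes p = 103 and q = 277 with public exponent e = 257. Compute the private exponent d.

17417

φ(n) = (p−1)(q−1) = 102·276 = 28152.
Need d with 257·d ≡ 1 (mod 28152). Apply the extended Euclidean algorithm:
28152 = 109*257 + 139
257 = 1*139 + 118
139 = 1*118 + 21
118 = 5*21 + 13
21 = 1*13 + 8
13 = 1*8 + 5
8 = 1*5 + 3
5 = 1*3 + 2
3 = 1*2 + 1
2 = 2*1 + 0
Back-substitute:
1 = 3 − 2
1 = −5 + 2·3
1 = 2·8 − 3·5
1 = −3·13 + 5·8
1 = 5·21 − 8·13
1 = −8·118 + 45·21
1 = 45·139 − 53·118
1 = −53·257 + 98·139
1 = 98·28152 − 10735·257
So 257·(-10735) ≡ 1 (mod 28152), hence d ≡ -10735 ≡ 17417 (mod 28152).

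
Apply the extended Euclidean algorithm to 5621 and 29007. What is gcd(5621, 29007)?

11

Apply Euclid's algorithm to 29007 and 5621:
29007 = 5·5621 + 902
5621 = 6·902 + 209
902 = 4·209 + 66
209 = 3·66 + 11
66 = 6·11 + 0
gcd(5621, 29007) = 11.
Back-substituting:
11 = 209 − 3·66
11 = −3·902 + 13·209
11 = 13·5621 − 81·902
11 = −81·29007 + 418·5621
So 11 = (-81)·29007 + (418)·5621.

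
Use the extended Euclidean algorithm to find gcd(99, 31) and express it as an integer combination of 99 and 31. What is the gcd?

Apply Euclid's algorithm to 99 and 31:
99 = 3×31 + 6
31 = 5×6 + 1
6 = 6×1 + 0
gcd(99, 31) = 1.
Back-substituting:
1 = 31 − 5·6
1 = −5·99 + 16·31
So 1 = (-5)·99 + (16)·31.

1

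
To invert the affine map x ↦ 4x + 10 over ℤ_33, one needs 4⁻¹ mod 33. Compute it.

25

gcd(33, 4) by repeated division:
33 = 8*4 + 1
4 = 4*1 + 0
The gcd is 1. Working backward:
1 = 33 − 8·4
Thus 4·(-8) ≡ 1 (mod 33); reducing, -8 mod 33 = 25.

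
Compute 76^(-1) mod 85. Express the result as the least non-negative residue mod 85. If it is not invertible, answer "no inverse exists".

gcd(85, 76) by repeated division:
85 = 1*76 + 9
76 = 8*9 + 4
9 = 2*4 + 1
4 = 4*1 + 0
gcd = 1, so the inverse exists. Back-substitute:
1 = 9 − 2·4
1 = −2·76 + 17·9
1 = 17·85 − 19·76
So 76·(-19) ≡ 1 (mod 85), and -19 ≡ 66 (mod 85).

66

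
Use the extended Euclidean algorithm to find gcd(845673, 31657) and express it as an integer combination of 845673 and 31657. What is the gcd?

1

Apply Euclid's algorithm to 845673 and 31657:
845673 = 26*31657 + 22591
31657 = 1*22591 + 9066
22591 = 2*9066 + 4459
9066 = 2*4459 + 148
4459 = 30*148 + 19
148 = 7*19 + 15
19 = 1*15 + 4
15 = 3*4 + 3
4 = 1*3 + 1
3 = 3*1 + 0
gcd(845673, 31657) = 1.
Express as a combination:
1 = 4 − 3
1 = −15 + 4·4
1 = 4·19 − 5·15
1 = −5·148 + 39·19
1 = 39·4459 − 1175·148
1 = −1175·9066 + 2389·4459
1 = 2389·22591 − 5953·9066
1 = −5953·31657 + 8342·22591
1 = 8342·845673 − 222845·31657
So 1 = (8342)·845673 + (-222845)·31657.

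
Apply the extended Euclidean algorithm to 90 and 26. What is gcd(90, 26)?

Euclidean algorithm:
90 = 3·26 + 12
26 = 2·12 + 2
12 = 6·2 + 0
gcd(90, 26) = 2.
Express as a combination:
2 = 26 − 2·12
2 = −2·90 + 7·26
So 2 = (-2)·90 + (7)·26.

2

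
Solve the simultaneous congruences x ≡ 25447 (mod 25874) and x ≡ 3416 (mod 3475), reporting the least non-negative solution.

Write x = 25447 + 25874·k. Then 25874·k ≡ 3416 − 25447 ≡ 2294 (mod 3475).
Need 25874⁻¹ mod 3475. Extended Euclid on (3475, 1549):
3475 = 2·1549 + 377
1549 = 4·377 + 41
377 = 9·41 + 8
41 = 5·8 + 1
8 = 8·1 + 0
Back-substitute:
1 = 41 − 5·8
1 = −5·377 + 46·41
1 = 46·1549 − 189·377
1 = −189·3475 + 424·1549
25874⁻¹ ≡ 424 (mod 3475), so k ≡ 424·2294 ≡ 3131 (mod 3475).
x = 25447 + 25874·3131 = 81036941.

81036941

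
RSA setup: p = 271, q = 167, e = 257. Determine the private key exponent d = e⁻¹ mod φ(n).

φ(n) = (p−1)(q−1) = 270·166 = 44820.
Need d with 257·d ≡ 1 (mod 44820). Apply the extended Euclidean algorithm:
44820 = 174·257 + 102
257 = 2·102 + 53
102 = 1·53 + 49
53 = 1·49 + 4
49 = 12·4 + 1
4 = 4·1 + 0
Back-substitute:
1 = 49 − 12·4
1 = −12·53 + 13·49
1 = 13·102 − 25·53
1 = −25·257 + 63·102
1 = 63·44820 − 10987·257
So 257·(-10987) ≡ 1 (mod 44820), hence d ≡ -10987 ≡ 33833 (mod 44820).

33833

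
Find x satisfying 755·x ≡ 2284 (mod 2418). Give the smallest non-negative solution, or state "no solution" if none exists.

First find gcd(755, 2418):
2418 = 3×755 + 153
755 = 4×153 + 143
153 = 1×143 + 10
143 = 14×10 + 3
10 = 3×3 + 1
3 = 3×1 + 0
gcd = 1, so a unique solution mod 2418 exists.
Back-substitute for the Bézout coefficients:
1 = 10 − 3·3
1 = −3·143 + 43·10
1 = 43·153 − 46·143
1 = −46·755 + 227·153
1 = 227·2418 − 727·755
So 755·(-727) ≡ 1 (mod 2418), giving 755⁻¹ ≡ 1691.
x ≡ 755⁻¹·2284 ≡ 1691·2284 ≡ 698 (mod 2418).

698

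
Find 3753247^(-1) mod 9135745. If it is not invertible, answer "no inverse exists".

gcd(9135745, 3753247) by repeated division:
9135745 = 2*3753247 + 1629251
3753247 = 2*1629251 + 494745
1629251 = 3*494745 + 145016
494745 = 3*145016 + 59697
145016 = 2*59697 + 25622
59697 = 2*25622 + 8453
25622 = 3*8453 + 263
8453 = 32*263 + 37
263 = 7*37 + 4
37 = 9*4 + 1
4 = 4*1 + 0
gcd = 1, so the inverse exists. Back-substitute:
1 = 37 − 9·4
1 = −9·263 + 64·37
1 = 64·8453 − 2057·263
1 = −2057·25622 + 6235·8453
1 = 6235·59697 − 14527·25622
1 = −14527·145016 + 35289·59697
1 = 35289·494745 − 120394·145016
1 = −120394·1629251 + 396471·494745
1 = 396471·3753247 − 913336·1629251
1 = −913336·9135745 + 2223143·3753247
So 3753247·2223143 ≡ 1 (mod 9135745).

2223143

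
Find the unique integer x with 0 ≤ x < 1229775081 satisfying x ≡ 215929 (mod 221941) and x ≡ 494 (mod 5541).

Write x = 215929 + 221941·k. Then 221941·k ≡ 494 − 215929 ≡ 664 (mod 5541).
Need 221941⁻¹ mod 5541. Extended Euclid on (5541, 301):
5541 = 18×301 + 123
301 = 2×123 + 55
123 = 2×55 + 13
55 = 4×13 + 3
13 = 4×3 + 1
3 = 3×1 + 0
Back-substitute:
1 = 13 − 4·3
1 = −4·55 + 17·13
1 = 17·123 − 38·55
1 = −38·301 + 93·123
1 = 93·5541 − 1712·301
221941⁻¹ ≡ 3829 (mod 5541), so k ≡ 3829·664 ≡ 4678 (mod 5541).
x = 215929 + 221941·4678 = 1038455927.

1038455927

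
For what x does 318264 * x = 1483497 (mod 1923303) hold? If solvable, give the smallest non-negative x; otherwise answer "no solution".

First find gcd(318264, 1923303):
1923303 = 6*318264 + 13719
318264 = 23*13719 + 2727
13719 = 5*2727 + 84
2727 = 32*84 + 39
84 = 2*39 + 6
39 = 6*6 + 3
6 = 2*3 + 0
gcd = 3 and 3 | 1483497, so solutions exist. Divide through by 3: 106088x ≡ 494499 (mod 641101).
Now find 106088⁻¹ mod 641101:
641101 = 6×106088 + 4573
106088 = 23×4573 + 909
4573 = 5×909 + 28
909 = 32×28 + 13
28 = 2×13 + 2
13 = 6×2 + 1
2 = 2×1 + 0
Back-substitute:
1 = 13 − 6·2
1 = −6·28 + 13·13
1 = 13·909 − 422·28
1 = −422·4573 + 2123·909
1 = 2123·106088 − 49251·4573
1 = −49251·641101 + 297629·106088
So 106088⁻¹ ≡ 297629 (mod 641101).
Then x ≡ 297629·494499 ≡ 327402 (mod 641101); the smallest non-negative solution is x = 327402.

327402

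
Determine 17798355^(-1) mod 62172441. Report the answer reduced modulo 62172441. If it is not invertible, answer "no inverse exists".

Compute gcd(17798355, 62172441):
62172441 = 3·17798355 + 8777376
17798355 = 2·8777376 + 243603
8777376 = 36·243603 + 7668
243603 = 31·7668 + 5895
7668 = 1·5895 + 1773
5895 = 3·1773 + 576
1773 = 3·576 + 45
576 = 12·45 + 36
45 = 1·36 + 9
36 = 4·9 + 0
gcd(17798355, 62172441) = 9 ≠ 1, so 17798355 has no multiplicative inverse modulo 62172441.

no inverse exists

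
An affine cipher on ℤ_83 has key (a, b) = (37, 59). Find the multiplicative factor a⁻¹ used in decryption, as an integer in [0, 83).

9

Run Euclid on (83, 37):
83 = 2*37 + 9
37 = 4*9 + 1
9 = 9*1 + 0
The gcd is 1. Working backward:
1 = 37 − 4·9
1 = −4·83 + 9·37
So 37·9 ≡ 1 (mod 83).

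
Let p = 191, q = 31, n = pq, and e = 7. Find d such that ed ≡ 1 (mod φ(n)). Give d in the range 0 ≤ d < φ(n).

φ(n) = (p−1)(q−1) = 190·30 = 5700.
Need d with 7·d ≡ 1 (mod 5700). Apply the extended Euclidean algorithm:
5700 = 814×7 + 2
7 = 3×2 + 1
2 = 2×1 + 0
Back-substitute:
1 = 7 − 3·2
1 = −3·5700 + 2443·7
So 7·2443 ≡ 1 (mod 5700), hence d = 2443.

2443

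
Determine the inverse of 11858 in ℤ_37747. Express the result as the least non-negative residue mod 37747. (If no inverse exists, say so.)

Extended Euclidean algorithm:
37747 = 3·11858 + 2173
11858 = 5·2173 + 993
2173 = 2·993 + 187
993 = 5·187 + 58
187 = 3·58 + 13
58 = 4·13 + 6
13 = 2·6 + 1
6 = 6·1 + 0
Since gcd(11858, 37747) = 1, back-substitute to write 1 as a combination:
1 = 13 − 2·6
1 = −2·58 + 9·13
1 = 9·187 − 29·58
1 = −29·993 + 154·187
1 = 154·2173 − 337·993
1 = −337·11858 + 1839·2173
1 = 1839·37747 − 5854·11858
Hence 11858⁻¹ ≡ -5854 ≡ 31893 (mod 37747).

31893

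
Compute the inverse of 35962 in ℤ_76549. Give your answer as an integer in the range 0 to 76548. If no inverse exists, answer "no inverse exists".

Apply the Euclidean algorithm to 76549 and 35962:
76549 = 2×35962 + 4625
35962 = 7×4625 + 3587
4625 = 1×3587 + 1038
3587 = 3×1038 + 473
1038 = 2×473 + 92
473 = 5×92 + 13
92 = 7×13 + 1
13 = 13×1 + 0
The gcd is 1. Working backward:
1 = 92 − 7·13
1 = −7·473 + 36·92
1 = 36·1038 − 79·473
1 = −79·3587 + 273·1038
1 = 273·4625 − 352·3587
1 = −352·35962 + 2737·4625
1 = 2737·76549 − 5826·35962
Hence 35962⁻¹ ≡ -5826 ≡ 70723 (mod 76549).

70723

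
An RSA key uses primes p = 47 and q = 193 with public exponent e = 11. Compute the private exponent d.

φ(n) = (p−1)(q−1) = 46·192 = 8832.
Need d with 11·d ≡ 1 (mod 8832). Apply the extended Euclidean algorithm:
8832 = 802·11 + 10
11 = 1·10 + 1
10 = 10·1 + 0
Back-substitute:
1 = 11 − 10
1 = −8832 + 803·11
So 11·803 ≡ 1 (mod 8832), hence d = 803.

803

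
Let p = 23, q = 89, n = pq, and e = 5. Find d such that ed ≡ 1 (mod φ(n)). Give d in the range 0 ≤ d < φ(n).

φ(n) = (p−1)(q−1) = 22·88 = 1936.
Need d with 5·d ≡ 1 (mod 1936). Apply the extended Euclidean algorithm:
1936 = 387·5 + 1
5 = 5·1 + 0
Back-substitute:
1 = 1936 − 387·5
So 5·(-387) ≡ 1 (mod 1936), hence d ≡ -387 ≡ 1549 (mod 1936).

1549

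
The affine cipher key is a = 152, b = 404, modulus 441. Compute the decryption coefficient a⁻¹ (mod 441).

206

gcd(441, 152) by repeated division:
441 = 2×152 + 137
152 = 1×137 + 15
137 = 9×15 + 2
15 = 7×2 + 1
2 = 2×1 + 0
The gcd is 1. Working backward:
1 = 15 − 7·2
1 = −7·137 + 64·15
1 = 64·152 − 71·137
1 = −71·441 + 206·152
So 152·206 ≡ 1 (mod 441).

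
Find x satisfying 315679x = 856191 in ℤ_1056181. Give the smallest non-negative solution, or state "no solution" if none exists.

First find gcd(315679, 1056181):
1056181 = 3×315679 + 109144
315679 = 2×109144 + 97391
109144 = 1×97391 + 11753
97391 = 8×11753 + 3367
11753 = 3×3367 + 1652
3367 = 2×1652 + 63
1652 = 26×63 + 14
63 = 4×14 + 7
14 = 2×7 + 0
gcd = 7 and 7 | 856191, so solutions exist. Divide through by 7: 45097x ≡ 122313 (mod 150883).
Now find 45097⁻¹ mod 150883:
150883 = 3*45097 + 15592
45097 = 2*15592 + 13913
15592 = 1*13913 + 1679
13913 = 8*1679 + 481
1679 = 3*481 + 236
481 = 2*236 + 9
236 = 26*9 + 2
9 = 4*2 + 1
2 = 2*1 + 0
Back-substitute:
1 = 9 − 4·2
1 = −4·236 + 105·9
1 = 105·481 − 214·236
1 = −214·1679 + 747·481
1 = 747·13913 − 6190·1679
1 = −6190·15592 + 6937·13913
1 = 6937·45097 − 20064·15592
1 = −20064·150883 + 67129·45097
So 45097⁻¹ ≡ 67129 (mod 150883).
Then x ≡ 67129·122313 ≡ 149166 (mod 150883); the smallest non-negative solution is x = 149166.

149166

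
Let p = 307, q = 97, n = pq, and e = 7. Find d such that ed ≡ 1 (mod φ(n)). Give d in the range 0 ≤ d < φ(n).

20983

φ(n) = (p−1)(q−1) = 306·96 = 29376.
Need d with 7·d ≡ 1 (mod 29376). Apply the extended Euclidean algorithm:
29376 = 4196*7 + 4
7 = 1*4 + 3
4 = 1*3 + 1
3 = 3*1 + 0
Back-substitute:
1 = 4 − 3
1 = −7 + 2·4
1 = 2·29376 − 8393·7
So 7·(-8393) ≡ 1 (mod 29376), hence d ≡ -8393 ≡ 20983 (mod 29376).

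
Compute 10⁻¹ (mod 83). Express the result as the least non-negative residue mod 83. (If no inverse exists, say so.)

25

Apply the Euclidean algorithm to 83 and 10:
83 = 8*10 + 3
10 = 3*3 + 1
3 = 3*1 + 0
The gcd is 1. Working backward:
1 = 10 − 3·3
1 = −3·83 + 25·10
So 10·25 ≡ 1 (mod 83).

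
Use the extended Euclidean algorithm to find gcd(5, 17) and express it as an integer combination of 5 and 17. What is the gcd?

Repeated division:
17 = 3×5 + 2
5 = 2×2 + 1
2 = 2×1 + 0
gcd(5, 17) = 1.
Working backward:
1 = 5 − 2·2
1 = −2·17 + 7·5
So 1 = (-2)·17 + (7)·5.

1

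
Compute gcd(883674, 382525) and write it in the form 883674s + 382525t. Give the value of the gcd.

11

Euclidean algorithm:
883674 = 2*382525 + 118624
382525 = 3*118624 + 26653
118624 = 4*26653 + 12012
26653 = 2*12012 + 2629
12012 = 4*2629 + 1496
2629 = 1*1496 + 1133
1496 = 1*1133 + 363
1133 = 3*363 + 44
363 = 8*44 + 11
44 = 4*11 + 0
gcd(883674, 382525) = 11.
Express as a combination:
11 = 363 − 8·44
11 = −8·1133 + 25·363
11 = 25·1496 − 33·1133
11 = −33·2629 + 58·1496
11 = 58·12012 − 265·2629
11 = −265·26653 + 588·12012
11 = 588·118624 − 2617·26653
11 = −2617·382525 + 8439·118624
11 = 8439·883674 − 19495·382525
So 11 = (8439)·883674 + (-19495)·382525.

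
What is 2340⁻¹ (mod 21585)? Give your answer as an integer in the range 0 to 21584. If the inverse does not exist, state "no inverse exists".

no inverse exists

Compute gcd(2340, 21585):
21585 = 9·2340 + 525
2340 = 4·525 + 240
525 = 2·240 + 45
240 = 5·45 + 15
45 = 3·15 + 0
gcd(2340, 21585) = 15 ≠ 1, so 2340 has no multiplicative inverse modulo 21585.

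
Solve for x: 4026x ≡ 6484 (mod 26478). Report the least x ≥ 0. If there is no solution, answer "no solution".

no solution

gcd(4026, 26478):
26478 = 6*4026 + 2322
4026 = 1*2322 + 1704
2322 = 1*1704 + 618
1704 = 2*618 + 468
618 = 1*468 + 150
468 = 3*150 + 18
150 = 8*18 + 6
18 = 3*6 + 0
gcd = 6, but 6 ∤ 6484, so the congruence has no solution.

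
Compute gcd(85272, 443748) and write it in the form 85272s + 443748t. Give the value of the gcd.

12

Euclidean algorithm:
443748 = 5*85272 + 17388
85272 = 4*17388 + 15720
17388 = 1*15720 + 1668
15720 = 9*1668 + 708
1668 = 2*708 + 252
708 = 2*252 + 204
252 = 1*204 + 48
204 = 4*48 + 12
48 = 4*12 + 0
gcd(85272, 443748) = 12.
Back-substituting:
12 = 204 − 4·48
12 = −4·252 + 5·204
12 = 5·708 − 14·252
12 = −14·1668 + 33·708
12 = 33·15720 − 311·1668
12 = −311·17388 + 344·15720
12 = 344·85272 − 1687·17388
12 = −1687·443748 + 8779·85272
So 12 = (-1687)·443748 + (8779)·85272.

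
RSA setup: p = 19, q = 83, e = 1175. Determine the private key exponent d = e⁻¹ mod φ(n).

407

φ(n) = (p−1)(q−1) = 18·82 = 1476.
Need d with 1175·d ≡ 1 (mod 1476). Apply the extended Euclidean algorithm:
1476 = 1×1175 + 301
1175 = 3×301 + 272
301 = 1×272 + 29
272 = 9×29 + 11
29 = 2×11 + 7
11 = 1×7 + 4
7 = 1×4 + 3
4 = 1×3 + 1
3 = 3×1 + 0
Back-substitute:
1 = 4 − 3
1 = −7 + 2·4
1 = 2·11 − 3·7
1 = −3·29 + 8·11
1 = 8·272 − 75·29
1 = −75·301 + 83·272
1 = 83·1175 − 324·301
1 = −324·1476 + 407·1175
So 1175·407 ≡ 1 (mod 1476), hence d = 407.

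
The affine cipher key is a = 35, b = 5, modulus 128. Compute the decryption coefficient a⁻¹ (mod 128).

11

Run Euclid on (128, 35):
128 = 3·35 + 23
35 = 1·23 + 12
23 = 1·12 + 11
12 = 1·11 + 1
11 = 11·1 + 0
The gcd is 1. Working backward:
1 = 12 − 11
1 = −23 + 2·12
1 = 2·35 − 3·23
1 = −3·128 + 11·35
So 35·11 ≡ 1 (mod 128).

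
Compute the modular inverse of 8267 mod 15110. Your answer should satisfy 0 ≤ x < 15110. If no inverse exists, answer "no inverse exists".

3873

Run Euclid on (15110, 8267):
15110 = 1·8267 + 6843
8267 = 1·6843 + 1424
6843 = 4·1424 + 1147
1424 = 1·1147 + 277
1147 = 4·277 + 39
277 = 7·39 + 4
39 = 9·4 + 3
4 = 1·3 + 1
3 = 3·1 + 0
gcd = 1, so the inverse exists. Back-substitute:
1 = 4 − 3
1 = −39 + 10·4
1 = 10·277 − 71·39
1 = −71·1147 + 294·277
1 = 294·1424 − 365·1147
1 = −365·6843 + 1754·1424
1 = 1754·8267 − 2119·6843
1 = −2119·15110 + 3873·8267
So 8267·3873 ≡ 1 (mod 15110).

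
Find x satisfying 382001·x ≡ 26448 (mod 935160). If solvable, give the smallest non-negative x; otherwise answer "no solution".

730128

First find gcd(382001, 935160):
935160 = 2×382001 + 171158
382001 = 2×171158 + 39685
171158 = 4×39685 + 12418
39685 = 3×12418 + 2431
12418 = 5×2431 + 263
2431 = 9×263 + 64
263 = 4×64 + 7
64 = 9×7 + 1
7 = 7×1 + 0
gcd = 1, so a unique solution mod 935160 exists.
Back-substitute for the Bézout coefficients:
1 = 64 − 9·7
1 = −9·263 + 37·64
1 = 37·2431 − 342·263
1 = −342·12418 + 1747·2431
1 = 1747·39685 − 5583·12418
1 = −5583·171158 + 24079·39685
1 = 24079·382001 − 53741·171158
1 = −53741·935160 + 131561·382001
So 382001·(131561) ≡ 1 (mod 935160), giving 382001⁻¹ ≡ 131561.
x ≡ 382001⁻¹·26448 ≡ 131561·26448 ≡ 730128 (mod 935160).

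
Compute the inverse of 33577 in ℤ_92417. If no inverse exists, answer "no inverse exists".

2879

gcd(92417, 33577) by repeated division:
92417 = 2·33577 + 25263
33577 = 1·25263 + 8314
25263 = 3·8314 + 321
8314 = 25·321 + 289
321 = 1·289 + 32
289 = 9·32 + 1
32 = 32·1 + 0
Since gcd(33577, 92417) = 1, back-substitute to write 1 as a combination:
1 = 289 − 9·32
1 = −9·321 + 10·289
1 = 10·8314 − 259·321
1 = −259·25263 + 787·8314
1 = 787·33577 − 1046·25263
1 = −1046·92417 + 2879·33577
So 33577·2879 ≡ 1 (mod 92417).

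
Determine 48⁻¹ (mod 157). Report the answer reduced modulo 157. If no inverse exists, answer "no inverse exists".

36

Extended Euclidean algorithm:
157 = 3×48 + 13
48 = 3×13 + 9
13 = 1×9 + 4
9 = 2×4 + 1
4 = 4×1 + 0
Since gcd(48, 157) = 1, back-substitute to write 1 as a combination:
1 = 9 − 2·4
1 = −2·13 + 3·9
1 = 3·48 − 11·13
1 = −11·157 + 36·48
So 48·36 ≡ 1 (mod 157).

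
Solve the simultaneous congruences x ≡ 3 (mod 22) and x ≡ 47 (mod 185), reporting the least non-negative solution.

47

Write x = 3 + 22·k. Then 22·k ≡ 47 − 3 ≡ 44 (mod 185).
Need 22⁻¹ mod 185. Extended Euclid on (185, 22):
185 = 8×22 + 9
22 = 2×9 + 4
9 = 2×4 + 1
4 = 4×1 + 0
Back-substitute:
1 = 9 − 2·4
1 = −2·22 + 5·9
1 = 5·185 − 42·22
22⁻¹ ≡ 143 (mod 185), so k ≡ 143·44 ≡ 2 (mod 185).
x = 3 + 22·2 = 47.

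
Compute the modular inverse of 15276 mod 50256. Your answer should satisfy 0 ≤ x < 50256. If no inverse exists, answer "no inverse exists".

no inverse exists

Compute gcd(15276, 50256):
50256 = 3·15276 + 4428
15276 = 3·4428 + 1992
4428 = 2·1992 + 444
1992 = 4·444 + 216
444 = 2·216 + 12
216 = 18·12 + 0
gcd(15276, 50256) = 12 ≠ 1, so 15276 has no multiplicative inverse modulo 50256.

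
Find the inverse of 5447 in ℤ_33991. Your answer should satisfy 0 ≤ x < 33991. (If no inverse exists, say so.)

Run Euclid on (33991, 5447):
33991 = 6×5447 + 1309
5447 = 4×1309 + 211
1309 = 6×211 + 43
211 = 4×43 + 39
43 = 1×39 + 4
39 = 9×4 + 3
4 = 1×3 + 1
3 = 3×1 + 0
The gcd is 1. Working backward:
1 = 4 − 3
1 = −39 + 10·4
1 = 10·43 − 11·39
1 = −11·211 + 54·43
1 = 54·1309 − 335·211
1 = −335·5447 + 1394·1309
1 = 1394·33991 − 8699·5447
So 5447·(-8699) ≡ 1 (mod 33991), and -8699 ≡ 25292 (mod 33991).

25292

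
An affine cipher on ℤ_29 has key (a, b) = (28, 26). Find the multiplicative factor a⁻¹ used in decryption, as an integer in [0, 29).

gcd(29, 28) by repeated division:
29 = 1×28 + 1
28 = 28×1 + 0
The gcd is 1. Working backward:
1 = 29 − 28
Thus 28·(-1) ≡ 1 (mod 29); reducing, -1 mod 29 = 28.

28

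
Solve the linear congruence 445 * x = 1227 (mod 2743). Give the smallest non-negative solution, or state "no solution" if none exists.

First find gcd(445, 2743):
2743 = 6×445 + 73
445 = 6×73 + 7
73 = 10×7 + 3
7 = 2×3 + 1
3 = 3×1 + 0
gcd = 1, so a unique solution mod 2743 exists.
Back-substitute for the Bézout coefficients:
1 = 7 − 2·3
1 = −2·73 + 21·7
1 = 21·445 − 128·73
1 = −128·2743 + 789·445
So 445·(789) ≡ 1 (mod 2743), giving 445⁻¹ ≡ 789.
x ≡ 445⁻¹·1227 ≡ 789·1227 ≡ 2567 (mod 2743).

2567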